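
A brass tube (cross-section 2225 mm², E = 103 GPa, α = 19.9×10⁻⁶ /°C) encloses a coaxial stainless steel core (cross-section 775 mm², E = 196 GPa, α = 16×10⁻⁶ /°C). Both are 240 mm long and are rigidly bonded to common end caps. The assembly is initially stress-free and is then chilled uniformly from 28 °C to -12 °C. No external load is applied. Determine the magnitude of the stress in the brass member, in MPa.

σ ≈ 6.4 MPa (tensile)

Equilibrium of a rigid end plate with no external load gives equal and opposite internal forces ±P in the two members. Since α_{brass} > α_{stainless steel}, cooling drives the brass into tension and the stainless steel into compression.
Setting the final lengths equal and cancelling L: (α₁ − α₂)ΔT = P/(A₁E₁) + P/(A₂E₂).
|α₁ − α₂|·ΔT = 3.9×10⁻⁶ × 40 = 0.000156.
1/(A₁E₁) + 1/(A₂E₂) = 1/(2225×103×10³) + 1/(775×196×10³) = 1.095×10⁻⁸ N⁻¹.
So P = 0.000156 / 1.095×10⁻⁸ = 14.25 kN.
σ_{brass} = P/A₁ = 14250/2225 = 6.405 MPa, tensile.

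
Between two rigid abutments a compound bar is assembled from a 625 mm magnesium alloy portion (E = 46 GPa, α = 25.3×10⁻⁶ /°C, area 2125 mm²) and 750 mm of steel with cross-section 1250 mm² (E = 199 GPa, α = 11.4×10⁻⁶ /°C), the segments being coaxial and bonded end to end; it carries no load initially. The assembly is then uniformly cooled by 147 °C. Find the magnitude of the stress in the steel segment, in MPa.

σ ≈ 305 MPa (tensile)

Free thermal contraction of the whole bar: Σ αᵢΔT Lᵢ = 25.3×10⁻⁶×147×625 + 11.4×10⁻⁶×147×750 = 3.581 mm.
Since the ends are fixed, an axial force P builds up, equal in every segment, with P · Σ Lᵢ/(AᵢEᵢ) = δ_free.
The series flexibility is Σ Lᵢ/(AᵢEᵢ) = 625/(2125×46×10³) + 750/(1250×199×10³) = 9.409×10⁻⁶ mm/N.
P = 3.581 / 9.409×10⁻⁶ = 380600 N = 380.6 kN, tensile.
σ_{steel} = P / A = 380600 / 1250 = 304.5 MPa.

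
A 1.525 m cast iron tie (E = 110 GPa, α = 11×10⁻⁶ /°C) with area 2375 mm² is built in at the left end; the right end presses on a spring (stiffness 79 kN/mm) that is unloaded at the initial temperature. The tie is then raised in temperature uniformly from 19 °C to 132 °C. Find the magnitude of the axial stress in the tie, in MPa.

Free thermal expansion: δ_free = αΔT L = 11×10⁻⁶ × 113 × 1525 = 1.896 mm.
Let P be the compressive force at the spring. The tie shortens elastically by PL/(AE) and the spring compresses by P/k; together these equal δ_free.
P [ L/(AE) + 1/k ] = δ_free → P [ 1525/(2375×110×10³) + 1/(79×10³) ] = 1.896.
P = 1.896 / 1.85×10⁻⁵ = 102500 N.
σ = P/A = 102500/2375 = 43.15 MPa.

σ ≈ 43.2 MPa (compressive)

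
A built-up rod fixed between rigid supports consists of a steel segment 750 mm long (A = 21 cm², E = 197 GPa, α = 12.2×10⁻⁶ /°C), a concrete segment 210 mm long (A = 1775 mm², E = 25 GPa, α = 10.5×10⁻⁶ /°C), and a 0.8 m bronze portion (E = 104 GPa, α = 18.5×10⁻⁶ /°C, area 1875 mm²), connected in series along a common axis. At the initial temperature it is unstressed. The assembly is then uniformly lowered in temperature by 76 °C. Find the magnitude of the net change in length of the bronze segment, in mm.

|ΔL| ≈ 0.359 mm

With the walls removed the bar would change length by δ_free = Σ αᵢΔT Lᵢ = 12.2×10⁻⁶×76×750 + 10.5×10⁻⁶×76×210 + 18.5×10⁻⁶×76×800 = 1.988 mm.
Since the ends are fixed, an axial force P builds up, equal in every segment, with P · Σ Lᵢ/(AᵢEᵢ) = δ_free.
Σ Lᵢ/(AᵢEᵢ) = 750/(2100×197×10³) + 210/(1775×25×10³) + 800/(1875×104×10³) = 1.065×10⁻⁵ mm/N.
So P = 1.988 / 1.065×10⁻⁵ = 186.7 kN, tensile.
For the bronze segment, free thermal change = 18.5×10⁻⁶×76×800 = 1.125 mm and elastic change from P = 186700×800/(1875×104×10³) = 0.7659 mm; these oppose, so the net change is 0.359 mm (segment shortens).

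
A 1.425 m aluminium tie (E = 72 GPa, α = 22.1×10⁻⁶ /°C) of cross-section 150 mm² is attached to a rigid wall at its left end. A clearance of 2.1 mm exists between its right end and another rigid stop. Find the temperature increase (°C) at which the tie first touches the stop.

ΔT ≈ 66.7 °C

The gap closes when αΔT L = 2.1 mm, since the tie is still unstressed at that instant.
ΔT = 2.1 / (22.1×10⁻⁶ × 1425) = 66.68 °C.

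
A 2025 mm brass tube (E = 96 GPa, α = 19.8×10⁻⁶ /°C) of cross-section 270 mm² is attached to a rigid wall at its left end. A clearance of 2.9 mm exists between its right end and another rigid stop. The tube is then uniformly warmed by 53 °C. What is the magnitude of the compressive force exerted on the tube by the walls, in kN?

If the wall were absent the tube would grow by αΔT L = 19.8×10⁻⁶ × 53 × 2025 = 2.125 mm.
This is smaller than the 2.9 mm clearance, so the tube expands freely without reaching the stop — the stress is zero.

P ≈ 0 kN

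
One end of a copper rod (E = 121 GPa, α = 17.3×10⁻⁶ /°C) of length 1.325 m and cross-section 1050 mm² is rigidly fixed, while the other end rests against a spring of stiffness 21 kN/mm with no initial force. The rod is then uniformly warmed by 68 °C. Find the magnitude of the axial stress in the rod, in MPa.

Free thermal expansion: δ_free = αΔT L = 17.3×10⁻⁶ × 68 × 1325 = 1.559 mm.
Let P be the compressive force at the spring. The rod shortens elastically by PL/(AE) and the spring compresses by P/k; together these equal δ_free.
P [ L/(AE) + 1/k ] = δ_free → P [ 1325/(1050×121×10³) + 1/(21×10³) ] = 1.559.
P = 1.559 / 5.805×10⁻⁵ = 26850 N.
σ = P/A = 26850/1050 = 25.57 MPa.

σ ≈ 25.6 MPa (compressive)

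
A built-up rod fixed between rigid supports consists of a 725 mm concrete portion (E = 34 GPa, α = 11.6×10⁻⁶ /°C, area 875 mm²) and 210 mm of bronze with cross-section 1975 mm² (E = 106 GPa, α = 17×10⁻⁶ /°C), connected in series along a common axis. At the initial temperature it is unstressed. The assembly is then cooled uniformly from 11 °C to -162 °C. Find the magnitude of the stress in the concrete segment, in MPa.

Free thermal contraction of the whole bar: Σ αᵢΔT Lᵢ = 11.6×10⁻⁶×173×725 + 17×10⁻⁶×173×210 = 2.073 mm.
Since the ends are fixed, an axial force P builds up, equal in every segment, with P · Σ Lᵢ/(AᵢEᵢ) = δ_free.
Σ Lᵢ/(AᵢEᵢ) = 725/(875×34×10³) + 210/(1975×106×10³) = 2.537×10⁻⁵ mm/N.
Hence P = δ_free / Σ(L/AE) = 2.073/2.537×10⁻⁵ = 81.68 kN (tensile).
σ_{concrete} = P / A = 81680 / 875 = 93.35 MPa.

σ ≈ 93.4 MPa (tensile)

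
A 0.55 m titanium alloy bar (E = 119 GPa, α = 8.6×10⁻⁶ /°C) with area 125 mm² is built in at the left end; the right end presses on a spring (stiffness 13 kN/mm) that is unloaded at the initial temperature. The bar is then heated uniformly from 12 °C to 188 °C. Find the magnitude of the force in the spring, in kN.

P ≈ 7.31 kN

The unrestrained thermal change is αΔT L = 8.6×10⁻⁶ × 176 × 550 = 0.8325 mm.
With a force P in the spring, the elastic change of the bar is PL/(AE) and that of the spring is P/k; compatibility requires their sum to equal δ_free.
So P = δ_free / [L/(AE) + 1/k] = 0.8325 / [ 550/(125×119×10³) + 1/(13×10³) ].
P = 0.8325 / 0.0001139 = 7309 N.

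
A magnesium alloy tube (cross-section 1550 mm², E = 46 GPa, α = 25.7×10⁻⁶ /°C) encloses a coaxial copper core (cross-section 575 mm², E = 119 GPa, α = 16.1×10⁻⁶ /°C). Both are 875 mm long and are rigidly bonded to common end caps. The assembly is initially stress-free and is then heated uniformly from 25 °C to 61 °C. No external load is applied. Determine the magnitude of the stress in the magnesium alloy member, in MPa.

σ ≈ 7.79 MPa (compressive)

Both members must finish at the same length. With the larger α, the magnesium alloy tends to over-expand; the plates restrain it, putting the magnesium alloy in compression and the copper in tension. With no external load the two internal forces are equal and opposite, magnitude P.
Equating the net (thermal + elastic) strains gives |α₁ − α₂|·ΔT = P·[1/(A₁E₁) + 1/(A₂E₂)].
|α₁ − α₂|·ΔT = 9.6×10⁻⁶ × 36 = 0.0003456.
1/(A₁E₁) + 1/(A₂E₂) = 1/(1550×46×10³) + 1/(575×119×10³) = 2.864×10⁻⁸ N⁻¹.
P = 0.0003456 / 2.864×10⁻⁸ = 12070 N = 12.07 kN.
σ_{magnesium alloy} = P/A₁ = 12070/1550 = 7.785 MPa, compressive.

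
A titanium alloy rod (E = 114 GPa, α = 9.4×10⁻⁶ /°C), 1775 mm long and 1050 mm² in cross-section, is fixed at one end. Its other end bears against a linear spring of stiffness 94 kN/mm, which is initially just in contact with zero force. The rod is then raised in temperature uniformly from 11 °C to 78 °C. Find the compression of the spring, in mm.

If the spring were absent the rod would lengthen by αΔT L = 9.4×10⁻⁶ × 67 × 1775 = 1.118 mm.
With a force P in the spring, the elastic change of the rod is PL/(AE) and that of the spring is P/k; compatibility requires their sum to equal δ_free.
So P = δ_free / [L/(AE) + 1/k] = 1.118 / [ 1775/(1050×114×10³) + 1/(94×10³) ].
P = 1.118 / 2.547×10⁻⁵ = 43900 N.
Spring compression = P/k = 43900/(94×10³) = 0.467 mm.

δ ≈ 0.467 mm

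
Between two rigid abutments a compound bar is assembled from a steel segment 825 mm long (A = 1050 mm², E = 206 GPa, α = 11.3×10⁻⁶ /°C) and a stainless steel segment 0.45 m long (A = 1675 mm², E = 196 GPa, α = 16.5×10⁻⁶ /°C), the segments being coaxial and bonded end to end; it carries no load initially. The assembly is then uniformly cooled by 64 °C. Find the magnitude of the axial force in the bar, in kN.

If the supports were absent, the total length change would be Σ αᵢΔT Lᵢ = 11.3×10⁻⁶×64×825 + 16.5×10⁻⁶×64×450 = 1.072 mm.
The rigid supports impose zero overall length change; the single axial force P common to all segments must satisfy P Σ Lᵢ/(AᵢEᵢ) = δ_free.
The series flexibility is Σ Lᵢ/(AᵢEᵢ) = 825/(1050×206×10³) + 450/(1675×196×10³) = 5.185×10⁻⁶ mm/N.
P = 1.072 / 5.185×10⁻⁶ = 206700 N = 206.7 kN, tensile.

P ≈ 207 kN (tensile)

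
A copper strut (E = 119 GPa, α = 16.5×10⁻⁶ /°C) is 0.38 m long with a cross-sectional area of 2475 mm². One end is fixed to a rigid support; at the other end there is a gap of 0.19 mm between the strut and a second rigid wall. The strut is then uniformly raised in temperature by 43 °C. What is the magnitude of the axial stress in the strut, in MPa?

σ ≈ 24.9 MPa (compressive)

Free thermal elongation = αΔT L = 16.5×10⁻⁶ × 43 × 380 = 0.2696 mm.
This exceeds the 0.19 mm gap, so the wall pushes back. The portion of expansion that must be recovered elastically is δ_free − gap = 0.2696 − 0.19 = 0.07961 mm.
Compatibility: PL/(AE) = 0.07961 mm, so σ = P/A = E × (0.07961/380) = 24.93 MPa.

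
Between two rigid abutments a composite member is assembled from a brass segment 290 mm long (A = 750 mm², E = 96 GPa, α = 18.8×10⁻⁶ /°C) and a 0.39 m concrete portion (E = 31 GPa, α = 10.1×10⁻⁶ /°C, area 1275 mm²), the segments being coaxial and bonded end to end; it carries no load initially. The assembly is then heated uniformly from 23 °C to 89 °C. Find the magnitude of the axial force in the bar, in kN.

If the supports were absent, the total length change would be Σ αᵢΔT Lᵢ = 18.8×10⁻⁶×66×290 + 10.1×10⁻⁶×66×390 = 0.6198 mm.
Since the ends are fixed, an axial force P builds up, equal in every segment, with P · Σ Lᵢ/(AᵢEᵢ) = δ_free.
The series flexibility is Σ Lᵢ/(AᵢEᵢ) = 290/(750×96×10³) + 390/(1275×31×10³) = 1.389×10⁻⁵ mm/N.
Hence P = δ_free / Σ(L/AE) = 0.6198/1.389×10⁻⁵ = 44.61 kN (compressive).

P ≈ 44.6 kN (compressive)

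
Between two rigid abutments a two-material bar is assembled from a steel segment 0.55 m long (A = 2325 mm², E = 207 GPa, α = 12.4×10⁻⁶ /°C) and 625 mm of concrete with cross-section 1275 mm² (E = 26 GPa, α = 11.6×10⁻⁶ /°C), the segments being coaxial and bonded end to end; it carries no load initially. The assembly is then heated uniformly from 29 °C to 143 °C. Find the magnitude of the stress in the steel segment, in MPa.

σ ≈ 34.5 MPa (compressive)

If the supports were absent, the total length change would be Σ αᵢΔT Lᵢ = 12.4×10⁻⁶×114×550 + 11.6×10⁻⁶×114×625 = 1.604 mm.
The walls prevent any net length change, so an axial force P (same in every segment) develops. Compatibility: P · Σ Lᵢ/(AᵢEᵢ) = δ_free.
The series flexibility is Σ Lᵢ/(AᵢEᵢ) = 550/(2325×207×10³) + 625/(1275×26×10³) = 2×10⁻⁵ mm/N.
Hence P = δ_free / Σ(L/AE) = 1.604/2×10⁻⁵ = 80.21 kN (compressive).
σ_{steel} = P / A = 80210 / 2325 = 34.5 MPa.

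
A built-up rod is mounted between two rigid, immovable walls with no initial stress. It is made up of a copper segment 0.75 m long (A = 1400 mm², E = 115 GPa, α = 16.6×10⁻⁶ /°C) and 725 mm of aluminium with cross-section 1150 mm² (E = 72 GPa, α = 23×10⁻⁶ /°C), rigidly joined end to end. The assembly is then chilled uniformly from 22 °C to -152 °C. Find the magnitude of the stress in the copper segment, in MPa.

Free thermal contraction of the whole bar: Σ αᵢΔT Lᵢ = 16.6×10⁻⁶×174×750 + 23×10⁻⁶×174×725 = 5.068 mm.
The rigid supports impose zero overall length change; the single axial force P common to all segments must satisfy P Σ Lᵢ/(AᵢEᵢ) = δ_free.
Σ Lᵢ/(AᵢEᵢ) = 750/(1400×115×10³) + 725/(1150×72×10³) = 1.341×10⁻⁵ mm/N.
So P = 5.068 / 1.341×10⁻⁵ = 377.8 kN, tensile.
σ_{copper} = P / A = 377800 / 1400 = 269.8 MPa.

σ ≈ 270 MPa (tensile)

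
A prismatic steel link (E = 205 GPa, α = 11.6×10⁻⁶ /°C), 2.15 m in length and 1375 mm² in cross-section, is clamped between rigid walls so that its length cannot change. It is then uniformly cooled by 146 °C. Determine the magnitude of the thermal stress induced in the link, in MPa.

σ ≈ 347 MPa (tensile)

Because both ends are immovable the net strain is zero, and the suppressed thermal strain is αΔT = 11.6×10⁻⁶ × 146 = 1693.6×10⁻⁶.
σ = EαΔT = 205×10³ × 11.6×10⁻⁶ × 146 = 347.2 MPa (tensile; the link is trying to contract).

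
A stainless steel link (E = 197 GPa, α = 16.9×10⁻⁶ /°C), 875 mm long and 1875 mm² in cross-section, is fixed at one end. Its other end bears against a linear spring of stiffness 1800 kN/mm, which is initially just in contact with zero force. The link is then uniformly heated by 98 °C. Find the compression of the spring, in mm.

The unrestrained thermal change is αΔT L = 16.9×10⁻⁶ × 98 × 875 = 1.449 mm.
Let P be the compressive force at the spring. The link shortens elastically by PL/(AE) and the spring compresses by P/k; together these equal δ_free.
P [ L/(AE) + 1/k ] = δ_free → P [ 875/(1875×197×10³) + 1/(1800×10³) ] = 1.449.
P = 1.449 / 2.924×10⁻⁶ = 495500 N.
Spring compression = P/k = 495500/(1800×10³) = 0.2753 mm.

δ ≈ 0.275 mm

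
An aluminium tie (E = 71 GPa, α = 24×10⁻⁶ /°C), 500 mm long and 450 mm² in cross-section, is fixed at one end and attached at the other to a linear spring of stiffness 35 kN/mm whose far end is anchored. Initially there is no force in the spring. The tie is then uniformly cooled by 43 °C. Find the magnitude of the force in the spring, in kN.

P ≈ 11.7 kN

The unrestrained thermal change is αΔT L = 24×10⁻⁶ × 43 × 500 = 0.516 mm.
With a force P in the spring, the elastic change of the tie is PL/(AE) and that of the spring is P/k; compatibility requires their sum to equal δ_free.
So P = δ_free / [L/(AE) + 1/k] = 0.516 / [ 500/(450×71×10³) + 1/(35×10³) ].
P = 0.516 / 4.422×10⁻⁵ = 11670 N.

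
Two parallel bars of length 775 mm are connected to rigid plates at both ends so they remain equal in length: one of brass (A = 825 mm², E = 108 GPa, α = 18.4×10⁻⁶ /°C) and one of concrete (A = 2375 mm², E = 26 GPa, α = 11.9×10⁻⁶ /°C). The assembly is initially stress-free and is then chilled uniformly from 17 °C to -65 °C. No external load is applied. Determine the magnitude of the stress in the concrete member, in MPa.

σ ≈ 8.19 MPa (compressive)

Equilibrium of a rigid end plate with no external load gives equal and opposite internal forces ±P in the two members. Since α_{brass} > α_{concrete}, cooling drives the brass into tension and the concrete into compression.
Equating the net (thermal + elastic) strains gives |α₁ − α₂|·ΔT = P·[1/(A₁E₁) + 1/(A₂E₂)].
|α₁ − α₂|·ΔT = 6.5×10⁻⁶ × 82 = 0.000533.
1/(A₁E₁) + 1/(A₂E₂) = 1/(825×108×10³) + 1/(2375×26×10³) = 2.742×10⁻⁸ N⁻¹.
P = 0.000533 / 2.742×10⁻⁸ = 19440 N = 19.44 kN.
σ_{concrete} = P/A₂ = 19440/2375 = 8.185 MPa, compressive.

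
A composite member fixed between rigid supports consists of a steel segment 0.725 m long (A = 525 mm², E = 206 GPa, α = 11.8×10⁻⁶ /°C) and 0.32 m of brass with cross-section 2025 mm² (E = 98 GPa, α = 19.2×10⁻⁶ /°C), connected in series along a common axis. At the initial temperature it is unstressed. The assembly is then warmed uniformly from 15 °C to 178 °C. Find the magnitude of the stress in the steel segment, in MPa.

With the walls removed the bar would change length by δ_free = Σ αᵢΔT Lᵢ = 11.8×10⁻⁶×163×725 + 19.2×10⁻⁶×163×320 = 2.396 mm.
Since the ends are fixed, an axial force P builds up, equal in every segment, with P · Σ Lᵢ/(AᵢEᵢ) = δ_free.
Σ Lᵢ/(AᵢEᵢ) = 725/(525×206×10³) + 320/(2025×98×10³) = 8.316×10⁻⁶ mm/N.
P = 2.396 / 8.316×10⁻⁶ = 288100 N = 288.1 kN, compressive.
σ_{steel} = P / A = 288100 / 525 = 548.8 MPa.

σ ≈ 549 MPa (compressive)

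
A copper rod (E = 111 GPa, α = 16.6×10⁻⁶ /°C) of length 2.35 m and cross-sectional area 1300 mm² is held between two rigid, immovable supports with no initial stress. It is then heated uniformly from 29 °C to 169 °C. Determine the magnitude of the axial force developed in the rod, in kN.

With zero net strain, σ = E·αΔT = 111 GPa × 16.6×10⁻⁶ × 140 = 258 MPa.
Axial force P = σA = 258 × 1300 = 335400 N = 335.4 kN, compressive.

P ≈ 335 kN (compressive)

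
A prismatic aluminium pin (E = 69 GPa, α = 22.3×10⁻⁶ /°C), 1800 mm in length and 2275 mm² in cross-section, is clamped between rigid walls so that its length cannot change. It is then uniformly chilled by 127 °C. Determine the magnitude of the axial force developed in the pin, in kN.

Full restraint means ε = 0, so the stress is σ = EαΔT = 69×10³ × 22.3×10⁻⁶ × 127 = 195.4 MPa.
Axial force P = σA = 195.4 × 2275 = 444600 N = 444.6 kN, tensile.

P ≈ 445 kN (tensile)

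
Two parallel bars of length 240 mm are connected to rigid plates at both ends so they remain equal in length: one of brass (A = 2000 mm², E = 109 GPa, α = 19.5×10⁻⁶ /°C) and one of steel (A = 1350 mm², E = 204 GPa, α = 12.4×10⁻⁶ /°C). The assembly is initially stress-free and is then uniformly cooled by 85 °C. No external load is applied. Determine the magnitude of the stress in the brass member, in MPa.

σ ≈ 36.7 MPa (tensile)

Both members must finish at the same length. With the larger α, the brass tends to over-contract; the plates restrain it, putting the brass in tension and the steel in compression. With no external load the two internal forces are equal and opposite, magnitude P.
Compatibility of the two members (thermal + elastic change equal): (α₁ − α₂)ΔT = P·[1/(A₁E₁) + 1/(A₂E₂)].
|α₁ − α₂|·ΔT = 7.1×10⁻⁶ × 85 = 0.0006035.
1/(A₁E₁) + 1/(A₂E₂) = 1/(2000×109×10³) + 1/(1350×204×10³) = 8.218×10⁻⁹ N⁻¹.
So P = 0.0006035 / 8.218×10⁻⁹ = 73.43 kN.
σ_{brass} = P/A₁ = 73430/2000 = 36.72 MPa, tensile.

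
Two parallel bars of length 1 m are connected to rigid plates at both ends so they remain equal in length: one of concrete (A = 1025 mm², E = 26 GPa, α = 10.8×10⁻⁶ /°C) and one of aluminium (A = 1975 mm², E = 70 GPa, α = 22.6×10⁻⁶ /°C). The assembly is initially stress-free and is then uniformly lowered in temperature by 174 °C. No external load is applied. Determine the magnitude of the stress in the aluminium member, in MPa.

The aluminium has the larger α, so on cooling it would change length more than the concrete if both were free. The rigid plates force a common final length, so the aluminium is put into tension and the concrete into compression, with equal and opposite forces P (no external load).
Compatibility of the two members (thermal + elastic change equal): (α₁ − α₂)ΔT = P·[1/(A₁E₁) + 1/(A₂E₂)].
|α₁ − α₂|·ΔT = 11.8×10⁻⁶ × 174 = 0.002053.
1/(A₁E₁) + 1/(A₂E₂) = 1/(1025×26×10³) + 1/(1975×70×10³) = 4.476×10⁻⁸ N⁻¹.
So P = 0.002053 / 4.476×10⁻⁸ = 45.87 kN.
σ_{aluminium} = P/A₂ = 45870/1975 = 23.23 MPa, tensile.

σ ≈ 23.2 MPa (tensile)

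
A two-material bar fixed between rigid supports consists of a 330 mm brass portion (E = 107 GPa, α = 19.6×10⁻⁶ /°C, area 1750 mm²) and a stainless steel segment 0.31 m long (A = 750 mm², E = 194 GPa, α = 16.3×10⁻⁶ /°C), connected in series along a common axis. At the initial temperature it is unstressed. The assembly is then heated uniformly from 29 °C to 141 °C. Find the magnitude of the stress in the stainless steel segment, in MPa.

If the supports were absent, the total length change would be Σ αᵢΔT Lᵢ = 19.6×10⁻⁶×112×330 + 16.3×10⁻⁶×112×310 = 1.29 mm.
The rigid supports impose zero overall length change; the single axial force P common to all segments must satisfy P Σ Lᵢ/(AᵢEᵢ) = δ_free.
Σ Lᵢ/(AᵢEᵢ) = 330/(1750×107×10³) + 310/(750×194×10³) = 3.893×10⁻⁶ mm/N.
P = 1.29 / 3.893×10⁻⁶ = 331500 N = 331.5 kN, compressive.
σ_{stainless steel} = P / A = 331500 / 750 = 441.9 MPa.

σ ≈ 442 MPa (compressive)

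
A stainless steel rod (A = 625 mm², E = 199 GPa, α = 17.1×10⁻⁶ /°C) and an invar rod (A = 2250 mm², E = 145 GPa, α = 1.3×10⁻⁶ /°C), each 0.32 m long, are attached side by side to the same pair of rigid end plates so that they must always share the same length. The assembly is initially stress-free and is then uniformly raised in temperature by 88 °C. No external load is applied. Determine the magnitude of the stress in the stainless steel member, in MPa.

The stainless steel has the larger α, so on heating it would change length more than the invar if both were free. The rigid plates force a common final length, so the stainless steel is put into compression and the invar into tension, with equal and opposite forces P (no external load).
Compatibility of the two members (thermal + elastic change equal): (α₁ − α₂)ΔT = P·[1/(A₁E₁) + 1/(A₂E₂)].
|α₁ − α₂|·ΔT = 15.8×10⁻⁶ × 88 = 0.00139.
1/(A₁E₁) + 1/(A₂E₂) = 1/(625×199×10³) + 1/(2250×145×10³) = 1.111×10⁻⁸ N⁻¹.
So P = 0.00139 / 1.111×10⁻⁸ = 125.2 kN.
σ_{stainless steel} = P/A₁ = 125200/625 = 200.3 MPa, compressive.

σ ≈ 200 MPa (compressive)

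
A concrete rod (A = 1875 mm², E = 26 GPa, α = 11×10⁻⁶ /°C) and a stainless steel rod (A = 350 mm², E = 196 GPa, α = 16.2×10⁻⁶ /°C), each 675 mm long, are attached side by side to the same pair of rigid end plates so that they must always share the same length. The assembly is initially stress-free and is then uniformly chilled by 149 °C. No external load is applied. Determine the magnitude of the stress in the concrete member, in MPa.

σ ≈ 11.8 MPa (compressive)

The stainless steel has the larger α, so on cooling it would change length more than the concrete if both were free. The rigid plates force a common final length, so the stainless steel is put into tension and the concrete into compression, with equal and opposite forces P (no external load).
Setting the final lengths equal and cancelling L: (α₁ − α₂)ΔT = P/(A₁E₁) + P/(A₂E₂).
|α₁ − α₂|·ΔT = 5.2×10⁻⁶ × 149 = 0.0007748.
1/(A₁E₁) + 1/(A₂E₂) = 1/(1875×26×10³) + 1/(350×196×10³) = 3.509×10⁻⁸ N⁻¹.
P = 0.0007748 / 3.509×10⁻⁸ = 22080 N = 22.08 kN.
σ_{concrete} = P/A₁ = 22080/1875 = 11.78 MPa, compressive.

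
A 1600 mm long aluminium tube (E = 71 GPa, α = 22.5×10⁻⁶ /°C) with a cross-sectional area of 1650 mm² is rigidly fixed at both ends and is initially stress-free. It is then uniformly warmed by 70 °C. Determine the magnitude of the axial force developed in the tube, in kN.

The ends cannot move, so σ = EαΔT = 71×10³ × 22.5×10⁻⁶ × 70 = 111.8 MPa.
Then P = σA = 111.8 × 1650 mm² = 184.5 kN, compressive.

P ≈ 185 kN (compressive)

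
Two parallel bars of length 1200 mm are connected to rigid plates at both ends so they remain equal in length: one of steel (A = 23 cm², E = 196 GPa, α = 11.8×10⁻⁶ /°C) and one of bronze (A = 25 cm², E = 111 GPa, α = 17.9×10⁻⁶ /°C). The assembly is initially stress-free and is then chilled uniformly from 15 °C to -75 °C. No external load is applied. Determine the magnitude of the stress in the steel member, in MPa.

Equilibrium of a rigid end plate with no external load gives equal and opposite internal forces ±P in the two members. Since α_{bronze} > α_{steel}, cooling drives the bronze into tension and the steel into compression.
Setting the final lengths equal and cancelling L: (α₁ − α₂)ΔT = P/(A₁E₁) + P/(A₂E₂).
|α₁ − α₂|·ΔT = 6.1×10⁻⁶ × 90 = 0.000549.
1/(A₁E₁) + 1/(A₂E₂) = 1/(2300×196×10³) + 1/(2500×111×10³) = 5.822×10⁻⁹ N⁻¹.
P = 0.000549 / 5.822×10⁻⁹ = 94300 N = 94.3 kN.
σ_{steel} = P/A₁ = 94300/2300 = 41 MPa, compressive.

σ ≈ 41 MPa (compressive)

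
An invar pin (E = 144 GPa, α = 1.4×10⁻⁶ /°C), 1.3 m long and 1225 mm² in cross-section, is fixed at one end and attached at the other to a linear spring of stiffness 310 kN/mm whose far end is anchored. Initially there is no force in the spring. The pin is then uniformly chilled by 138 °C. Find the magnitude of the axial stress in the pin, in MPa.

If the spring were absent the pin would shorten by αΔT L = 1.4×10⁻⁶ × 138 × 1300 = 0.2512 mm.
Let P be the tensile force in the spring. The pin extends elastically by PL/(AE) and the spring stretches by P/k; together these equal δ_free.
So P = δ_free / [L/(AE) + 1/k] = 0.2512 / [ 1300/(1225×144×10³) + 1/(310×10³) ].
P = 0.2512 / 1.06×10⁻⁵ = 23700 N.
σ = P/A = 23700/1225 = 19.35 MPa.

σ ≈ 19.4 MPa (tensile)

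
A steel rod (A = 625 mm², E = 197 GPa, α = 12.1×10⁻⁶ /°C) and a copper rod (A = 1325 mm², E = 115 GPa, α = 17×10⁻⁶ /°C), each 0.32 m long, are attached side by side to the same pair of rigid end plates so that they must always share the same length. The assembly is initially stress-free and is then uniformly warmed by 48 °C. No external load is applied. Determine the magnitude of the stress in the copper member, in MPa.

The copper has the larger α, so on heating it would change length more than the steel if both were free. The rigid plates force a common final length, so the copper is put into compression and the steel into tension, with equal and opposite forces P (no external load).
Compatibility of the two members (thermal + elastic change equal): (α₁ − α₂)ΔT = P·[1/(A₁E₁) + 1/(A₂E₂)].
|α₁ − α₂|·ΔT = 4.9×10⁻⁶ × 48 = 0.0002352.
1/(A₁E₁) + 1/(A₂E₂) = 1/(625×197×10³) + 1/(1325×115×10³) = 1.468×10⁻⁸ N⁻¹.
So P = 0.0002352 / 1.468×10⁻⁸ = 16.02 kN.
σ_{copper} = P/A₂ = 16020/1325 = 12.09 MPa, compressive.

σ ≈ 12.1 MPa (compressive)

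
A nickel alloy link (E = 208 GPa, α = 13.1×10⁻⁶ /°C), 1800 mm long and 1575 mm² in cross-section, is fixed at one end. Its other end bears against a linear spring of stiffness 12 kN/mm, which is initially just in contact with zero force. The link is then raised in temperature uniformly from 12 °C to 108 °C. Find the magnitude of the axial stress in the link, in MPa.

If the spring were absent the link would lengthen by αΔT L = 13.1×10⁻⁶ × 96 × 1800 = 2.264 mm.
Let P be the compressive force at the spring. The link shortens elastically by PL/(AE) and the spring compresses by P/k; together these equal δ_free.
So P = δ_free / [L/(AE) + 1/k] = 2.264 / [ 1800/(1575×208×10³) + 1/(12×10³) ].
P = 2.264 / 8.883×10⁻⁵ = 25480 N.
σ = P/A = 25480/1575 = 16.18 MPa.

σ ≈ 16.2 MPa (compressive)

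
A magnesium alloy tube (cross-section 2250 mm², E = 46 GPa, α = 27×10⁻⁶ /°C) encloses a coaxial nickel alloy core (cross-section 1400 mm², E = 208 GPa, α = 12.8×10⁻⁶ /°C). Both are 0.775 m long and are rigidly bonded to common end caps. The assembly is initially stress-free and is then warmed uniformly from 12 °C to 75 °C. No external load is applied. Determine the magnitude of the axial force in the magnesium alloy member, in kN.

The magnesium alloy has the larger α, so on heating it would change length more than the nickel alloy if both were free. The rigid plates force a common final length, so the magnesium alloy is put into compression and the nickel alloy into tension, with equal and opposite forces P (no external load).
Compatibility of the two members (thermal + elastic change equal): (α₁ − α₂)ΔT = P·[1/(A₁E₁) + 1/(A₂E₂)].
|α₁ − α₂|·ΔT = 14.2×10⁻⁶ × 63 = 0.0008946.
1/(A₁E₁) + 1/(A₂E₂) = 1/(2250×46×10³) + 1/(1400×208×10³) = 1.31×10⁻⁸ N⁻¹.
So P = 0.0008946 / 1.31×10⁻⁸ = 68.31 kN.

P ≈ 68.3 kN (compressive in the magnesium alloy)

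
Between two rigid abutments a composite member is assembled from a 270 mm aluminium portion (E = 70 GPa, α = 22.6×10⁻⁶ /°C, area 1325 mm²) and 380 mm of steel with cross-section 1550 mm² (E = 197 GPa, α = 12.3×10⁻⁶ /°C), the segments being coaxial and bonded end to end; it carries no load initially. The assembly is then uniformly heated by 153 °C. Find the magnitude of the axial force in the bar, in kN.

P ≈ 397 kN (compressive)

If the supports were absent, the total length change would be Σ αᵢΔT Lᵢ = 22.6×10⁻⁶×153×270 + 12.3×10⁻⁶×153×380 = 1.649 mm.
Since the ends are fixed, an axial force P builds up, equal in every segment, with P · Σ Lᵢ/(AᵢEᵢ) = δ_free.
The series flexibility is Σ Lᵢ/(AᵢEᵢ) = 270/(1325×70×10³) + 380/(1550×197×10³) = 4.156×10⁻⁶ mm/N.
P = 1.649 / 4.156×10⁻⁶ = 396800 N = 396.8 kN, compressive.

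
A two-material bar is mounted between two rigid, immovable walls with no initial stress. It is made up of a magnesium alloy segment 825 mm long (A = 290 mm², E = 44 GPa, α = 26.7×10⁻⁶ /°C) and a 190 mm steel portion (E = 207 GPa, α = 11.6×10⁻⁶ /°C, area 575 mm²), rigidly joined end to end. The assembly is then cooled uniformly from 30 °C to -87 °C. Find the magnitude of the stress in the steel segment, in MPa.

σ ≈ 74.4 MPa (tensile)

Free thermal contraction of the whole bar: Σ αᵢΔT Lᵢ = 26.7×10⁻⁶×117×825 + 11.6×10⁻⁶×117×190 = 2.835 mm.
The walls prevent any net length change, so an axial force P (same in every segment) develops. Compatibility: P · Σ Lᵢ/(AᵢEᵢ) = δ_free.
The series flexibility is Σ Lᵢ/(AᵢEᵢ) = 825/(290×44×10³) + 190/(575×207×10³) = 6.625×10⁻⁵ mm/N.
So P = 2.835 / 6.625×10⁻⁵ = 42.79 kN, tensile.
σ_{steel} = P / A = 42790 / 575 = 74.42 MPa.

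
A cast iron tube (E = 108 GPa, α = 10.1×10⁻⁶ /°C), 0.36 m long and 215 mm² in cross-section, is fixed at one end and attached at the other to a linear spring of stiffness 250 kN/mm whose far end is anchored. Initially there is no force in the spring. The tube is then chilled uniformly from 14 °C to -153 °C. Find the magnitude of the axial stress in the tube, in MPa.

The unrestrained thermal change is αΔT L = 10.1×10⁻⁶ × 167 × 360 = 0.6072 mm.
Let P be the tensile force in the spring. The tube extends elastically by PL/(AE) and the spring stretches by P/k; together these equal δ_free.
So P = δ_free / [L/(AE) + 1/k] = 0.6072 / [ 360/(215×108×10³) + 1/(250×10³) ].
P = 0.6072 / 1.95×10⁻⁵ = 31130 N.
σ = P/A = 31130/215 = 144.8 MPa.

σ ≈ 145 MPa (tensile)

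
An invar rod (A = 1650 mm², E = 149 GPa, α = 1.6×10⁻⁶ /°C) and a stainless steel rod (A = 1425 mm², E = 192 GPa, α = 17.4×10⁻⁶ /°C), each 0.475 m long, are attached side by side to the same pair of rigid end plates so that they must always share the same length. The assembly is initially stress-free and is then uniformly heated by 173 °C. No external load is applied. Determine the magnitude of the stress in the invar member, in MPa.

σ ≈ 215 MPa (tensile)

Both members must finish at the same length. With the larger α, the stainless steel tends to over-expand; the plates restrain it, putting the stainless steel in compression and the invar in tension. With no external load the two internal forces are equal and opposite, magnitude P.
Setting the final lengths equal and cancelling L: (α₁ − α₂)ΔT = P/(A₁E₁) + P/(A₂E₂).
|α₁ − α₂|·ΔT = 15.8×10⁻⁶ × 173 = 0.002733.
1/(A₁E₁) + 1/(A₂E₂) = 1/(1650×149×10³) + 1/(1425×192×10³) = 7.722×10⁻⁹ N⁻¹.
So P = 0.002733 / 7.722×10⁻⁹ = 354 kN.
σ_{invar} = P/A₁ = 354000/1650 = 214.5 MPa, tensile.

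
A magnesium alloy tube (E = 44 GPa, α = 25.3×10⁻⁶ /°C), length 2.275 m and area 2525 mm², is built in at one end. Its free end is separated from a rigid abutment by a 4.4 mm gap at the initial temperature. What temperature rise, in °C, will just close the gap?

ΔT ≈ 76.4 °C

The gap closes when αΔT L = 4.4 mm, since the tube is still unstressed at that instant.
So ΔT = g/(αL) = 4.4/(25.3×10⁻⁶ × 2275) = 76.45 °C.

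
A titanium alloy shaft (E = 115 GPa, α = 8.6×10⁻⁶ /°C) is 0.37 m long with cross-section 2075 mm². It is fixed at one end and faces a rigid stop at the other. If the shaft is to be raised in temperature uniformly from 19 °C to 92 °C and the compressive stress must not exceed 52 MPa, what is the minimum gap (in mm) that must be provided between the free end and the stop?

g ≈ 0.065 mm

With no wall the shaft would lengthen by αΔT L = 8.6×10⁻⁶ × 73 × 370 = 0.2323 mm.
At the allowable stress the elastic shortening the wall may impose is σL/E = 52 × 370 / (115×10³) = 0.1673 mm.
The gap must absorb the remainder: g_min = 0.2323 − 0.1673 = 0.06498 mm.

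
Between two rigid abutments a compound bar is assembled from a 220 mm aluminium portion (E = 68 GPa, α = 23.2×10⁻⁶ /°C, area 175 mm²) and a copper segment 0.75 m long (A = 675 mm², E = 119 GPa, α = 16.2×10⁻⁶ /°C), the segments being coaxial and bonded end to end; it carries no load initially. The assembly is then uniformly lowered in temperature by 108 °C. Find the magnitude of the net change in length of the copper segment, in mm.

If the supports were absent, the total length change would be Σ αᵢΔT Lᵢ = 23.2×10⁻⁶×108×220 + 16.2×10⁻⁶×108×750 = 1.863 mm.
The walls prevent any net length change, so an axial force P (same in every segment) develops. Compatibility: P · Σ Lᵢ/(AᵢEᵢ) = δ_free.
The series flexibility is Σ Lᵢ/(AᵢEᵢ) = 220/(175×68×10³) + 750/(675×119×10³) = 2.782×10⁻⁵ mm/N.
P = 1.863 / 2.782×10⁻⁵ = 66970 N = 66.97 kN, tensile.
For the copper segment, free thermal change = 16.2×10⁻⁶×108×750 = 1.312 mm and elastic change from P = 66970×750/(675×119×10³) = 0.6253 mm; these oppose, so the net change is 0.687 mm (segment shortens).

|ΔL| ≈ 0.687 mm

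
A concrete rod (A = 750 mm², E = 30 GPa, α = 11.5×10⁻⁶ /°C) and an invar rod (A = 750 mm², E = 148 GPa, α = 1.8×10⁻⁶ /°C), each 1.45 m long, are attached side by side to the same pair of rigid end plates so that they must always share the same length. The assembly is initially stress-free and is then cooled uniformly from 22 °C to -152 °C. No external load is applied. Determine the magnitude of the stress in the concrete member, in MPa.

σ ≈ 42.1 MPa (tensile)

The concrete has the larger α, so on cooling it would change length more than the invar if both were free. The rigid plates force a common final length, so the concrete is put into tension and the invar into compression, with equal and opposite forces P (no external load).
Setting the final lengths equal and cancelling L: (α₁ − α₂)ΔT = P/(A₁E₁) + P/(A₂E₂).
|α₁ − α₂|·ΔT = 9.7×10⁻⁶ × 174 = 0.001688.
1/(A₁E₁) + 1/(A₂E₂) = 1/(750×30×10³) + 1/(750×148×10³) = 5.345×10⁻⁸ N⁻¹.
So P = 0.001688 / 5.345×10⁻⁸ = 31.58 kN.
σ_{concrete} = P/A₁ = 31580/750 = 42.1 MPa, tensile.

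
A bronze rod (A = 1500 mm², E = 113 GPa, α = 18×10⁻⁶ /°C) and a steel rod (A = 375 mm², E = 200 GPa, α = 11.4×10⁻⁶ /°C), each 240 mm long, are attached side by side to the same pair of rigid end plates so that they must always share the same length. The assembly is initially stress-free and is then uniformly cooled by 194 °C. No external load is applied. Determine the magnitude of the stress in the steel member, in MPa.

σ ≈ 178 MPa (compressive)

Equilibrium of a rigid end plate with no external load gives equal and opposite internal forces ±P in the two members. Since α_{bronze} > α_{steel}, cooling drives the bronze into tension and the steel into compression.
Compatibility of the two members (thermal + elastic change equal): (α₁ − α₂)ΔT = P·[1/(A₁E₁) + 1/(A₂E₂)].
|α₁ − α₂|·ΔT = 6.6×10⁻⁶ × 194 = 0.00128.
1/(A₁E₁) + 1/(A₂E₂) = 1/(1500×113×10³) + 1/(375×200×10³) = 1.923×10⁻⁸ N⁻¹.
P = 0.00128 / 1.923×10⁻⁸ = 66570 N = 66.57 kN.
σ_{steel} = P/A₂ = 66570/375 = 177.5 MPa, compressive.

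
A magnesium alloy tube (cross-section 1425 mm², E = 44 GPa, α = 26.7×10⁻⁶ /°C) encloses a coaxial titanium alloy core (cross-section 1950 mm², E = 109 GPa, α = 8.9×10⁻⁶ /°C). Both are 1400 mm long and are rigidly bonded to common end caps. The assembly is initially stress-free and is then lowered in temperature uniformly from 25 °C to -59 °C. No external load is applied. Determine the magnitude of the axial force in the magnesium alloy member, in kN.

Equilibrium of a rigid end plate with no external load gives equal and opposite internal forces ±P in the two members. Since α_{magnesium alloy} > α_{titanium alloy}, cooling drives the magnesium alloy into tension and the titanium alloy into compression.
Compatibility of the two members (thermal + elastic change equal): (α₁ − α₂)ΔT = P·[1/(A₁E₁) + 1/(A₂E₂)].
|α₁ − α₂|·ΔT = 17.8×10⁻⁶ × 84 = 0.001495.
1/(A₁E₁) + 1/(A₂E₂) = 1/(1425×44×10³) + 1/(1950×109×10³) = 2.065×10⁻⁸ N⁻¹.
P = 0.001495 / 2.065×10⁻⁸ = 72390 N = 72.39 kN.

P ≈ 72.4 kN (tensile in the magnesium alloy)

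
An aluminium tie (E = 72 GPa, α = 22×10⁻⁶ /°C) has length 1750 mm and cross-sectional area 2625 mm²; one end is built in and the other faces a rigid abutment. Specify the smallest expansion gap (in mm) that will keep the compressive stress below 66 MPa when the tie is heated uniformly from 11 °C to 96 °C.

With no wall the tie would lengthen by αΔT L = 22×10⁻⁶ × 85 × 1750 = 3.272 mm.
At the allowable stress the elastic shortening the wall may impose is σL/E = 66 × 1750 / (72×10³) = 1.604 mm.
So the gap has to take up the difference, g_min = δ_free − σL/E = 3.272 − 1.604 = 1.668 mm.

g ≈ 1.67 mm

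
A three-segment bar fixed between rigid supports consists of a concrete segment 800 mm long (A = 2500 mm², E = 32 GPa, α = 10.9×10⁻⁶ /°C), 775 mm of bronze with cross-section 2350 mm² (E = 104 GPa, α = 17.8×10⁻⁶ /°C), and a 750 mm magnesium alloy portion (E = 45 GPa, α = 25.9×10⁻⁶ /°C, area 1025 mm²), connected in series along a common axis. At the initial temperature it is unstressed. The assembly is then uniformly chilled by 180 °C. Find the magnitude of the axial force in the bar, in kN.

Free thermal contraction of the whole bar: Σ αᵢΔT Lᵢ = 10.9×10⁻⁶×180×800 + 17.8×10⁻⁶×180×775 + 25.9×10⁻⁶×180×750 = 7.549 mm.
The walls prevent any net length change, so an axial force P (same in every segment) develops. Compatibility: P · Σ Lᵢ/(AᵢEᵢ) = δ_free.
Σ Lᵢ/(AᵢEᵢ) = 800/(2500×32×10³) + 775/(2350×104×10³) + 750/(1025×45×10³) = 2.943×10⁻⁵ mm/N.
So P = 7.549 / 2.943×10⁻⁵ = 256.5 kN, tensile.

P ≈ 257 kN (tensile)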